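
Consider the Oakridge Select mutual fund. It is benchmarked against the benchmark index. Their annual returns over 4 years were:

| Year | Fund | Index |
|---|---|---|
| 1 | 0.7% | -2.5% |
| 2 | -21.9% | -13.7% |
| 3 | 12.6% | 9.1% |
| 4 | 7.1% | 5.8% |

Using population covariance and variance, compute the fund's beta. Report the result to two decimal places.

1.46

r̄p = -0.3750%,  r̄m = -0.3250%
Cov = Σ(rp − r̄p)(rm − r̄m) / 4 = 113.4081
Var(rm) = Σ(rm − r̄m)² / 4 = 77.4919
β = Cov / Var = 113.4081 / 77.4919 = 1.4635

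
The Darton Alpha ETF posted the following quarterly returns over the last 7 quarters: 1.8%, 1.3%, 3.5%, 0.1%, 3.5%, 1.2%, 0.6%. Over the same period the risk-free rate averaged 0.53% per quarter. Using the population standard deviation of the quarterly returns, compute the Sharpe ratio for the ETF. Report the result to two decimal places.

0.96

r̄ = (1.8 + 1.3 + 3.5 + 0.1 + 3.5 + 1.2 + 0.6) / 7 = 1.7143%
Σ(r − r̄)² = (1.8 − 1.7143)² + (1.3 − 1.7143)² + (3.5 − 1.7143)² + … = 10.6686
population σ = √(10.6686 / 7) = √1.5241 = 1.2345%
Sharpe = (r̄ − rf) / σ = (1.7143 − 0.53) / 1.2345 = 1.1843 / 1.2345 = 0.9593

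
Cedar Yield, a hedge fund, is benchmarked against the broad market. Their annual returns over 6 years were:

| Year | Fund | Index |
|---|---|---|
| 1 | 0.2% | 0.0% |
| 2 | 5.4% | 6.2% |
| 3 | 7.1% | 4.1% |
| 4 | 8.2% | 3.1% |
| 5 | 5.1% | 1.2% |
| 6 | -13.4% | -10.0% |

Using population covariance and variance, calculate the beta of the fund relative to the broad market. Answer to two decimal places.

1.34

r̄p = 2.1000%,  r̄m = 0.7667%
Cov = Σ(rp − r̄p)(rm − r̄m) / 6 = 36.4117
Var(rm) = Σ(rm − r̄m)² / 6 = 27.1289
β = Cov / Var = 36.4117 / 27.1289 = 1.3422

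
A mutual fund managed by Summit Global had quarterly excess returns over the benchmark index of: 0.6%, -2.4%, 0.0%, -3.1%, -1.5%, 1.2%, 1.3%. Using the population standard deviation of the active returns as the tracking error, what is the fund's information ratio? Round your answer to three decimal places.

-0.339

Mean return r̄ = -3.90 / 7 = -0.5571%
Σ(r − r̄)² = (0.6 − (-0.5571))² + (-2.4 − (-0.5571))² + … = 18.9371
σ = √[18.9371 / 7] = 1.6448%
IR = r̄ / tracking error = -0.5571 / 1.6448 = -0.3387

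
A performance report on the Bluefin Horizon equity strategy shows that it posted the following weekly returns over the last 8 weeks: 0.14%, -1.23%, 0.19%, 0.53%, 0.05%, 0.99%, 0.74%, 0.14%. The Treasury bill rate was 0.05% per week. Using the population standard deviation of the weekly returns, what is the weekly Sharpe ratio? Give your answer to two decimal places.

0.23

r̄ = (0.14 − 1.23 + 0.19 + 0.53 + 0.05 + 0.99 + 0.74 + 0.14) / 8 = 1.550 / 8 = 0.1938%
Σ(r − r̄)² = 3.0990; population σ = √(3.0990/8) = 0.6224%
Sharpe = (r̄ − rf) / σ = (0.1938 − 0.05) / 0.6224 = 0.1438 / 0.6224 = 0.2310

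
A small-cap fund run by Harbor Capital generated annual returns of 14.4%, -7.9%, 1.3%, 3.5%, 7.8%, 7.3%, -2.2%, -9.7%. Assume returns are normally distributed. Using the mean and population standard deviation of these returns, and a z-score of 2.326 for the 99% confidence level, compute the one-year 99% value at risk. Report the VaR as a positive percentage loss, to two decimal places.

16.03

μ = (14.4 − 7.9 + 1.3 + 3.5 + 7.8 + 7.3 − 2.2 − 9.7) / 8 = 1.8125%
Σ(r − μ)² = 470.4888; population σ = √(470.4888/8) = 7.6688%
VaR = −(μ − z·σ) = −(1.8125 − 2.326 × 7.6688) = −(-16.0251) = 16.0251%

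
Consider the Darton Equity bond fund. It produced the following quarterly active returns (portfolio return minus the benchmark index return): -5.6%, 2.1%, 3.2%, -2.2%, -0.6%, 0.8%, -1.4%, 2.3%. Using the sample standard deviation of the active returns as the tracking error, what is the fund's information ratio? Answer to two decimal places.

Mean return r̄ = -1.40 / 8 = -0.1750%
Sample std dev = √[58.8550 / 7] = 2.8996%
IR = r̄ / tracking error = -0.1750 / 2.8996 = -0.0604

-0.06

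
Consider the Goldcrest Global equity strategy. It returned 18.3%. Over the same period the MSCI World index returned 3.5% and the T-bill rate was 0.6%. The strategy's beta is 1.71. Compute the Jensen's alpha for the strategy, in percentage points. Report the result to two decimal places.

12.74

CAPM expected return = Rf + β(Rm − Rf) = 0.6% + 1.71 × (3.5% − 0.6%) = 0.6 + 1.71 × 2.90 = 5.5590%
Jensen's α = Rp − E[R] = 18.3% − 5.5590% = 12.7410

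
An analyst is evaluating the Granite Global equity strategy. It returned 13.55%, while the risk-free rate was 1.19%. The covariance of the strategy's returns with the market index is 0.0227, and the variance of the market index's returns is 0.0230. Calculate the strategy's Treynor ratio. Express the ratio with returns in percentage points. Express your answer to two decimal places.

β = Cov / Var = 0.0227 / 0.0230 = 0.9870
Treynor = (Rp − Rf) / β = (13.55% − 1.19%) / 0.9870 = 12.36 / 0.9870 = 12.5228

12.52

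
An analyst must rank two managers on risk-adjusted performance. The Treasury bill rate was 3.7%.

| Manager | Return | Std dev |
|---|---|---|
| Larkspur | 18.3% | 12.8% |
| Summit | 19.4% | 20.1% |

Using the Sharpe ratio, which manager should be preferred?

Larkspur

Larkspur: Sharpe ratio = (18.3% − 3.7%) / 12.8% = 1.141
Summit: Sharpe ratio = (19.4% − 3.7%) / 20.1% = 0.781
Highest: Larkspur (1.141).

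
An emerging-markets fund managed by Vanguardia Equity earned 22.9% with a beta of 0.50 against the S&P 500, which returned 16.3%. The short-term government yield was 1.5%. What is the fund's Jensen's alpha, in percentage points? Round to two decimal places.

CAPM expected return = Rf + β(Rm − Rf) = 1.5% + 0.50 × (16.3% − 1.5%) = 1.5 + 0.50 × 14.80 = 8.9000%
Jensen's α = Rp − E[R] = 22.9% − 8.9000% = 14.0000

14.00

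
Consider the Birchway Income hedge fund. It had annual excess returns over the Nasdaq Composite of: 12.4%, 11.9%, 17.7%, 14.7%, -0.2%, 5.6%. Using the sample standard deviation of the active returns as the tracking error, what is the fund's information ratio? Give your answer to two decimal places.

1.58

μ = (12.4 + 11.9 + 17.7 + 14.7 − 0.2 + 5.6) / 6 = 62.10 / 6 = 10.3500%
Σ(r − μ)² = 213.4150; sample σ = √(213.4150/5) = 6.5332%
IR = μ / tracking error = 10.3500 / 6.5332 = 1.5842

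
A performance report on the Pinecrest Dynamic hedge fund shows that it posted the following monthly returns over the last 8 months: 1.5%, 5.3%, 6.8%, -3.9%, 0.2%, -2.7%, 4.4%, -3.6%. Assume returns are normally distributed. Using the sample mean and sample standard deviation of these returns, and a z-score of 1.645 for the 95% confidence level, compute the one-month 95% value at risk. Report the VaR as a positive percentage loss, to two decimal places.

5.91

r̄ = (1.5 + 5.3 + 6.8 − 3.9 + 0.2 − 2.7 + 4.4 − 3.6) / 8 = 1.0000%
Sample std dev = √[123.4400 / 7] = 4.1993%
VaR = −(r̄ − z·σ) = −(1.0000 − 1.645 × 4.1993) = −(-5.9078) = 5.9078%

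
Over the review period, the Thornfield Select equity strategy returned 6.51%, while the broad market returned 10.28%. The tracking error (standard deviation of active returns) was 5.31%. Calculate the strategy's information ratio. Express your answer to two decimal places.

IR = (Rp − Rb) / TE = (6.51% − 10.28%) / 5.31% = -3.77% / 5.31% = -0.7100

-0.71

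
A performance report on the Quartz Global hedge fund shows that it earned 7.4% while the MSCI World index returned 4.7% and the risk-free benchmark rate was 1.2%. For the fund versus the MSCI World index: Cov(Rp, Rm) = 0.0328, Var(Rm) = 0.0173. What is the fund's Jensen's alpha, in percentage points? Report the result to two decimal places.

-0.44

β = Cov / Var = 0.0328 / 0.0173 = 1.8960
E[R] = Rf + β(Rm − Rf) = 1.2% + 1.8960 × (4.7% − 1.2%) = 7.8360%
α = Rp − E[R] = 7.4% − 7.8360% = -0.4360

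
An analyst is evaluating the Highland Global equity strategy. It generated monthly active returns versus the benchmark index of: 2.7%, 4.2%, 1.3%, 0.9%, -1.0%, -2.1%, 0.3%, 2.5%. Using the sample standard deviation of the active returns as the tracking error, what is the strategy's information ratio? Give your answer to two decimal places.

0.54

Mean return μ = 8.80 / 8 = 1.1000%
Sample std dev = √[29.5000 / 7] = 2.0529%
IR = μ / tracking error = 1.1000 / 2.0529 = 0.5358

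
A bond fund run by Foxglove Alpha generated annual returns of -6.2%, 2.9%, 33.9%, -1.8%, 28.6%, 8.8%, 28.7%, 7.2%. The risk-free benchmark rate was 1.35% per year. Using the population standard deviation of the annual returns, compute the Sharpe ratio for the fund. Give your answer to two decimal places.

r̄ = (-6.2 + 2.9 + 33.9 − 1.8 + 28.6 + 8.8 + 28.7 + 7.2) / 8 = 12.7625%
Σ(r − r̄)² = (-6.2 − 12.7625)² + (2.9 − 12.7625)² + … = 1667.1788
σ = √[1667.1788 / 8] = 14.4360%
Sharpe = (r̄ − rf) / σ = (12.7625 − 1.35) / 14.4360 = 11.4125 / 14.4360 = 0.7906

0.79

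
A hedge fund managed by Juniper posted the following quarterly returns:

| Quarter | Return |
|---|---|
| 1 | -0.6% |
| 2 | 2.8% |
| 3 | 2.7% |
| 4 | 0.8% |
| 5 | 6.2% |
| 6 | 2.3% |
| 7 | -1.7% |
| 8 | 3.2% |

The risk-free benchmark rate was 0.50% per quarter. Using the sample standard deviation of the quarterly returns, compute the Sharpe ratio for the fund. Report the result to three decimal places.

μ = (-0.6 + 2.8 + 2.7 + 0.8 + 6.2 + 2.3 − 1.7 + 3.2) / 8 = 1.9625%
Σ(r − μ)² = (-0.6 − 1.9625)² + (2.8 − 1.9625)² + (2.7 − 1.9625)² + … = 42.1788
σ = √[42.1788 / 7] = 2.4547%
Sharpe = (μ − rf) / σ = (1.9625 − 0.5) / 2.4547 = 1.4625 / 2.4547 = 0.5958

0.596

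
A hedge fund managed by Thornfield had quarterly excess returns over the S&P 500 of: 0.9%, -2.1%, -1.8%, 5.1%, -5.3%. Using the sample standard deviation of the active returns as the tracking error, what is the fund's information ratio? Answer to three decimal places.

μ = (0.9 − 2.1 − 1.8 + 5.1 − 5.3) / 5 = -0.6400%
Σ(r − μ)² = (0.9 − (-0.6400))² + (-2.1 − (-0.6400))² + (-1.8 − (-0.6400))² + … = 60.5120
σ = √[60.5120 / 4] = 3.8895%
IR = μ / tracking error = -0.6400 / 3.8895 = -0.1645

-0.165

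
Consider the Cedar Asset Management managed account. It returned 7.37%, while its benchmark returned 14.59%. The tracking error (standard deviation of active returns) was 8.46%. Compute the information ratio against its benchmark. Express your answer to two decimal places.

-0.85

IR = (Rp − Rb) / TE = (7.37% − 14.59%) / 8.46% = -7.22% / 8.46% = -0.8534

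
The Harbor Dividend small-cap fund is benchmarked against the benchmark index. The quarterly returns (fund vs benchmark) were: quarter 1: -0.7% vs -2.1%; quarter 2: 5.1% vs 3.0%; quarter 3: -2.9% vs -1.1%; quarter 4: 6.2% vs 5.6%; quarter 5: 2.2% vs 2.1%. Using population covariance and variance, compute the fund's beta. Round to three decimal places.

r̄p = 1.9800%,  r̄m = 1.5000%
Cov = Σ(rp − r̄p)(rm − r̄m) / 5 = 8.8900
Var(rm) = Σ(rm − r̄m)² / 5 = 7.8280
β = Cov / Var = 8.8900 / 7.8280 = 1.1357

1.136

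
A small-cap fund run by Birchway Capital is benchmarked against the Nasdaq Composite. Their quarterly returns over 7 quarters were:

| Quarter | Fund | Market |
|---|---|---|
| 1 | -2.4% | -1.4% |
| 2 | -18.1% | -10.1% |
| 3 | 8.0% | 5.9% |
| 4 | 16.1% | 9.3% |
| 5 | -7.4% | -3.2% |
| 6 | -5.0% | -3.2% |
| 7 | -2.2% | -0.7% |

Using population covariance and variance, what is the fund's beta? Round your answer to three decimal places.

r̄p = -1.5714%,  r̄m = -0.4857%
Cov = Σ(rp − r̄p)(rm − r̄m) / 7 = 59.8539
Var(rm) = Σ(rm − r̄m)² / 7 = 34.9412
β = Cov / Var = 59.8539 / 34.9412 = 1.7130

1.713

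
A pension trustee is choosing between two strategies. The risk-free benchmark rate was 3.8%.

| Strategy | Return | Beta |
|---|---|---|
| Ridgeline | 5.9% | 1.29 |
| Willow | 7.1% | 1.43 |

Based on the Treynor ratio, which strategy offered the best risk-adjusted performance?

Willow

Ridgeline: Treynor = (5.9% − 3.8%) / 1.29 = 1.628
Willow: Treynor = (7.1% − 3.8%) / 1.43 = 2.308
Highest: Willow (2.308).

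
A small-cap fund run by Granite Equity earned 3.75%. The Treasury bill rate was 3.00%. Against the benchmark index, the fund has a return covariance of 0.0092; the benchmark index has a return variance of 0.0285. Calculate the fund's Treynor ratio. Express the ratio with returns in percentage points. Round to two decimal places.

β = Cov / Var = 0.0092 / 0.0285 = 0.3228
Treynor = (Rp − Rf) / β = (3.75% − 3.00%) / 0.3228 = 0.75 / 0.3228 = 2.3234

2.32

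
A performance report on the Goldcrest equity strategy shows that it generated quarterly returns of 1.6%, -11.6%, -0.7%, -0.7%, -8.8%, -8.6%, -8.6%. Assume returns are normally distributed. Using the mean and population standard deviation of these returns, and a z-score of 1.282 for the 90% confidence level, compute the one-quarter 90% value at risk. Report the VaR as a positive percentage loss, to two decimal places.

r̄ = (1.6 − 11.6 − 0.7 − 0.7 − 8.8 − 8.6 − 8.6) / 7 = -37.40 / 7 = -5.3429%
Population σ = √[Σ(r − r̄)² / 7] = √[163.6371 / 7] = √23.3767 = 4.8349%
VaR = −(r̄ − z·σ) = −(-5.3429 − 1.282 × 4.8349) = −(-11.5412) = 11.5412%

11.54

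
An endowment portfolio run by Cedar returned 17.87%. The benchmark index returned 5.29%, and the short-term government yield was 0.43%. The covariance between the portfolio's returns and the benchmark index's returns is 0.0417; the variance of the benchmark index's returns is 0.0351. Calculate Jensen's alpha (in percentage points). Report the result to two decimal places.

β = Cov / Var = 0.0417 / 0.0351 = 1.1880
E[R] = Rf + β(Rm − Rf) = 0.43% + 1.1880 × (5.29% − 0.43%) = 6.2037%
α = Rp − E[R] = 17.87% − 6.2037% = 11.6663

11.67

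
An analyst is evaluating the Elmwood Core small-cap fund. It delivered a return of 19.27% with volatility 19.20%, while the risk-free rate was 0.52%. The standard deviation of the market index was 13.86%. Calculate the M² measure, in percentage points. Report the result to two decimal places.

Sharpe = (Rp − Rf) / σp = (19.27% − 0.52%) / 19.20% = 0.9766
M² = Rf + Sharpe × σm = 0.52% + 0.9766 × 13.86% = 14.0557%

14.06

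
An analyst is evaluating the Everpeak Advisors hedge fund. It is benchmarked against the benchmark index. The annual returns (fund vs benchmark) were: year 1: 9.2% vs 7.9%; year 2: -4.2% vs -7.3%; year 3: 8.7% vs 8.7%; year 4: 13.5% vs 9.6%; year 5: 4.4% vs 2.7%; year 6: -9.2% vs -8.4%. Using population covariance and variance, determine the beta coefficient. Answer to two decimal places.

r̄p = 3.7333%,  r̄m = 2.2000%
Cov = Σ(rp − r̄p)(rm − r̄m) / 6 = 58.0850
Var(rm) = Σ(rm − r̄m)² / 6 = 55.3933
β = Cov / Var = 58.0850 / 55.3933 = 1.0486

1.05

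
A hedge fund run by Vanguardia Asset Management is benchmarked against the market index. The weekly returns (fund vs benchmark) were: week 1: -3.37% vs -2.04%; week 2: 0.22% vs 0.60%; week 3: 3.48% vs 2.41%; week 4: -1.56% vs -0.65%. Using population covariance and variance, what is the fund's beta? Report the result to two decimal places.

r̄p = -0.3075%,  r̄m = 0.0800%
Cov = Σ(rp − r̄p)(rm − r̄m) / 4 = 4.1265
Var(rm) = Σ(rm − r̄m)² / 4 = 2.6817
β = Cov / Var = 4.1265 / 2.6817 = 1.5388

1.54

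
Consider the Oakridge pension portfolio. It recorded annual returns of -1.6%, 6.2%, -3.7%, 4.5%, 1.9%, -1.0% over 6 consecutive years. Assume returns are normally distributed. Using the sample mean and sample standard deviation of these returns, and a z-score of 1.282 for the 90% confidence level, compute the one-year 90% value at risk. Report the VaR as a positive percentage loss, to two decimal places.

3.85

μ = (-1.6 + 6.2 − 3.7 + 4.5 + 1.9 − 1) / 6 = 6.30 / 6 = 1.0500%
Sample std dev = √[72.9350 / 5] = 3.8193%
VaR = −(μ − z·σ) = −(1.0500 − 1.282 × 3.8193) = −(-3.8463) = 3.8463%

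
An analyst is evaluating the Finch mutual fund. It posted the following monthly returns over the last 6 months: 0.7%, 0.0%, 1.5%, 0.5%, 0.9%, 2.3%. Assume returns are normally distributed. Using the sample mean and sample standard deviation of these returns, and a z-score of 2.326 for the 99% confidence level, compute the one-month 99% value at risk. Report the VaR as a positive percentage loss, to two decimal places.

0.90

Mean return μ = 5.90 / 6 = 0.9833%
Σ(r − μ)² = (0.7 − 0.9833)² + (0 − 0.9833)² + … = 3.2883
σ = √[3.2883 / 5] = 0.8110%
VaR = −(μ − z·σ) = −(0.9833 − 2.326 × 0.8110) = −(-0.9031) = 0.9031%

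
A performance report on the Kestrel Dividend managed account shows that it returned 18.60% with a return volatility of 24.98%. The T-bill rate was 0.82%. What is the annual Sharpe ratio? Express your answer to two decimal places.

0.71

Sharpe = (Rp − Rf) / σp = (18.60% − 0.82%) / 24.98% = 17.78% / 24.98% = 0.7118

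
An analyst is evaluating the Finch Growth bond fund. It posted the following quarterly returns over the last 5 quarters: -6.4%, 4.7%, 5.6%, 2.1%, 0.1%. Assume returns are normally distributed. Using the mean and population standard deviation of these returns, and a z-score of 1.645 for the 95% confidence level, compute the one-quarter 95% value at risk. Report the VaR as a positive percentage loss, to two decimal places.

5.81

Mean return r̄ = 6.10 / 5 = 1.2200%
Population std dev = √[91.3880 / 5] = 4.2752%
VaR = −(r̄ − z·σ) = −(1.2200 − 1.645 × 4.2752) = −(-5.8127) = 5.8127%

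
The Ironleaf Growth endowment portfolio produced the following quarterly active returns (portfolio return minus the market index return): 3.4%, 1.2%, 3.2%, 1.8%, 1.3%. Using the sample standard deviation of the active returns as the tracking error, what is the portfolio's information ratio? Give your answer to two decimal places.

r̄ = (3.4 + 1.2 + 3.2 + 1.8 + 1.3) / 5 = 10.90 / 5 = 2.1800%
Σ(r − r̄)² = (3.4 − 2.1800)² + (1.2 − 2.1800)² + … = 4.4080
σ = √[4.4080 / 4] = 1.0498%
IR = r̄ / tracking error = 2.1800 / 1.0498 = 2.0766

2.08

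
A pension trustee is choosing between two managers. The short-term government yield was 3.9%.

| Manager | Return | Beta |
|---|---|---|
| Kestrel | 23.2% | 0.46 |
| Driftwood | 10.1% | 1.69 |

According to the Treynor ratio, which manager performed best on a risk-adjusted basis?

Kestrel: Treynor = (23.2% − 3.9%) / 0.46 = 41.957
Driftwood: Treynor = (10.1% − 3.9%) / 1.69 = 3.669
Highest: Kestrel (41.957).

Kestrel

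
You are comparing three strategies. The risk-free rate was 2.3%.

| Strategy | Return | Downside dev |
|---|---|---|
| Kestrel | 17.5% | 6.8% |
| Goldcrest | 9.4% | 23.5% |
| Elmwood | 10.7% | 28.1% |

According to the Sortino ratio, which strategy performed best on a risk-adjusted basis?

Kestrel

Kestrel: Sortino ratio = (17.5% − 2.3%) / 6.8% = 2.235
Goldcrest: Sortino ratio = (9.4% − 2.3%) / 23.5% = 0.302
Elmwood: Sortino ratio = (10.7% − 2.3%) / 28.1% = 0.299
Highest: Kestrel (2.235).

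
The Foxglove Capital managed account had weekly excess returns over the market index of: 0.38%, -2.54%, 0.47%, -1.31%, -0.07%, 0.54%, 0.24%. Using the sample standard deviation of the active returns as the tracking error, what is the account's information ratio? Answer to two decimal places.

r̄ = (0.38 − 2.54 + 0.47 − 1.31 − 0.07 + 0.54 + 0.24) / 7 = -0.3271%
Sample σ = √[Σ(r − r̄)² / 6] = √[8.1379 / 6] = √1.3563 = 1.1646%
IR = r̄ / tracking error = -0.3271 / 1.1646 = -0.2809

-0.28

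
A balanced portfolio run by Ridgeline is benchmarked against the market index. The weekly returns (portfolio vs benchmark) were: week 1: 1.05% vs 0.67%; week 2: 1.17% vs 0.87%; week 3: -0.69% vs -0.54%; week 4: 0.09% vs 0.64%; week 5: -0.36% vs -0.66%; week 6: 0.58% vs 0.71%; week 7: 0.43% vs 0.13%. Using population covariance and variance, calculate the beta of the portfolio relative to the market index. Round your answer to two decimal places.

0.95

r̄p = 0.3243%,  r̄m = 0.2600%
Cov = Σ(rp − r̄p)(rm − r̄m) / 7 = 0.3238
Var(rm) = Σ(rm − r̄m)² / 7 = 0.3415
β = Cov / Var = 0.3238 / 0.3415 = 0.9482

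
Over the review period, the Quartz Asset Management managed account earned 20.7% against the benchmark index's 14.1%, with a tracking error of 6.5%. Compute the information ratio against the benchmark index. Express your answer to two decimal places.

1.02

IR = (Rp − Rb) / TE = (20.7% − 14.1%) / 6.5% = 6.60% / 6.5% = 1.0154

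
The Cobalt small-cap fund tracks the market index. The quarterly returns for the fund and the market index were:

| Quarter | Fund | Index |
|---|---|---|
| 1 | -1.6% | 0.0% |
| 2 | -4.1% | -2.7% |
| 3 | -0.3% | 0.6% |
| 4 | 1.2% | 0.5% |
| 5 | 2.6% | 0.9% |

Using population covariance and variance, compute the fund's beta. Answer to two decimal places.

r̄p = -0.4400%,  r̄m = -0.1400%
Cov = Σ(rp − r̄p)(rm − r̄m) / 5 = 2.7044
Var(rm) = Σ(rm − r̄m)² / 5 = 1.7224
β = Cov / Var = 2.7044 / 1.7224 = 1.5701

1.57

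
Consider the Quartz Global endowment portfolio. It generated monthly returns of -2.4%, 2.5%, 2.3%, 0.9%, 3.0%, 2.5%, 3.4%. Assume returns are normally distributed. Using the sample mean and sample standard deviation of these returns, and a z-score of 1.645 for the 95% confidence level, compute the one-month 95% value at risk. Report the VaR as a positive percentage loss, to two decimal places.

1.52

Mean return r̄ = 12.20 / 7 = 1.7429%
Sample σ = √[Σ(r − r̄)² / 6] = √[23.6571 / 6] = √3.9429 = 1.9857%
VaR = −(r̄ − z·σ) = −(1.7429 − 1.645 × 1.9857) = −(-1.5236) = 1.5236%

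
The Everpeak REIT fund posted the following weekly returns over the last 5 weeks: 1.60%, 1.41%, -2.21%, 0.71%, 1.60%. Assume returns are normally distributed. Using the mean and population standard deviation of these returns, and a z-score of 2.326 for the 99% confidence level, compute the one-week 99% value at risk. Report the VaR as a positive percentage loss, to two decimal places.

μ = (1.6 + 1.41 − 2.21 + 0.71 + 1.6) / 5 = 0.6220%
Σ(r − μ)² = (1.6 − 0.6220)² + (1.41 − 0.6220)² + … = 10.5619
population σ = √(10.5619 / 5) = √2.1124 = 1.4534%
VaR = −(μ − z·σ) = −(0.6220 − 2.326 × 1.4534) = −(-2.7586) = 2.7586%

2.76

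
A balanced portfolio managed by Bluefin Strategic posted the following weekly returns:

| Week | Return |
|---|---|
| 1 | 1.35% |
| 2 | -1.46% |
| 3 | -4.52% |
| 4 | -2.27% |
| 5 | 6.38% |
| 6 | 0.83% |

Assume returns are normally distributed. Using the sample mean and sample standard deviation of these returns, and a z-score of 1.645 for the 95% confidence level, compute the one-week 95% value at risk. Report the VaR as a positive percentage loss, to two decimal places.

r̄ = (1.35 − 1.46 − 4.52 − 2.27 + 6.38 + 0.83) / 6 = 0.0517%
Sample σ = √[Σ(r − r̄)² / 5] = √[70.9147 / 5] = √14.1829 = 3.7660%
VaR = −(r̄ − z·σ) = −(0.0517 − 1.645 × 3.7660) = −(-6.1434) = 6.1434%

6.14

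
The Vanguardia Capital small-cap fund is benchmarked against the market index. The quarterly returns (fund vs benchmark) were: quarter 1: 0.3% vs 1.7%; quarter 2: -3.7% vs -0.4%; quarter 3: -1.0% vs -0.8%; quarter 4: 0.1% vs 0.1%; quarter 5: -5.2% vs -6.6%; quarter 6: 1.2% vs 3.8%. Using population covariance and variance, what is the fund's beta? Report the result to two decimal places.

0.63

r̄p = -1.3833%,  r̄m = -0.3667%
Cov = Σ(rp − r̄p)(rm − r̄m) / 6 = 6.4394
Var(rm) = Σ(rm − r̄m)² / 6 = 10.1489
β = Cov / Var = 6.4394 / 10.1489 = 0.6345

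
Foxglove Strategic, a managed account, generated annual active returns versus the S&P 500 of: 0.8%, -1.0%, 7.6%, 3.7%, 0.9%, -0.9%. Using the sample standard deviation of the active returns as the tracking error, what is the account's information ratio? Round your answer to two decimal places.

Mean return μ = 11.10 / 6 = 1.8500%
Sample std dev = √[54.1750 / 5] = 3.2917%
IR = μ / tracking error = 1.8500 / 3.2917 = 0.5620

0.56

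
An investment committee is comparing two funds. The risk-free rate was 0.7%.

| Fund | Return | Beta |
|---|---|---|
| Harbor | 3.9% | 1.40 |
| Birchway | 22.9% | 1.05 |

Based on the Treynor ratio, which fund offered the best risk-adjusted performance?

Harbor: Treynor = (3.9% − 0.7%) / 1.40 = 2.286
Birchway: Treynor = (22.9% − 0.7%) / 1.05 = 21.143
Highest: Birchway (21.143).

Birchway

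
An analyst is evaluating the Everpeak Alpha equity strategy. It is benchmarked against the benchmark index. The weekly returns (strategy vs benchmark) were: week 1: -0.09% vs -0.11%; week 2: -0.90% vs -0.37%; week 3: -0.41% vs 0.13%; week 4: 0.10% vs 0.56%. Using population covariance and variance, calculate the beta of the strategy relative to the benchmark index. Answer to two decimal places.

0.88

r̄p = -0.3250%,  r̄m = 0.0525%
Cov = Σ(rp − r̄p)(rm − r̄m) / 4 = 0.1035
Var(rm) = Σ(rm − r̄m)² / 4 = 0.1171
β = Cov / Var = 0.1035 / 0.1171 = 0.8839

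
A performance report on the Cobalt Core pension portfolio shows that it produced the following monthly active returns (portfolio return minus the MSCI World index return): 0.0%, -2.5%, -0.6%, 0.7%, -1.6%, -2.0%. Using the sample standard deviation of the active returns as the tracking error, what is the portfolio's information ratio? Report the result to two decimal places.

Mean return μ = -6.00 / 6 = -1.0000%
Σ(r − μ)² = (0 − (-1.0000))² + (-2.5 − (-1.0000))² + (-0.6 − (-1.0000))² + … = 7.6600
sample σ = √(7.6600 / 5) = √1.5320 = 1.2377%
IR = μ / tracking error = -1.0000 / 1.2377 = -0.8080

-0.81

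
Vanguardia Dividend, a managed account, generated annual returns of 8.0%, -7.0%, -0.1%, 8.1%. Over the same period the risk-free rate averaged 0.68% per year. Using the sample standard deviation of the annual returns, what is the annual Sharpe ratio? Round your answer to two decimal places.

0.22

r̄ = (8 − 7 − 0.1 + 8.1) / 4 = 9.00 / 4 = 2.2500%
Σ(r − r̄)² = (8 − 2.2500)² + (-7 − 2.2500)² + … = 158.3700
σ = √[158.3700 / 3] = 7.2657%
Sharpe = (r̄ − rf) / σ = (2.2500 − 0.68) / 7.2657 = 1.5700 / 7.2657 = 0.2161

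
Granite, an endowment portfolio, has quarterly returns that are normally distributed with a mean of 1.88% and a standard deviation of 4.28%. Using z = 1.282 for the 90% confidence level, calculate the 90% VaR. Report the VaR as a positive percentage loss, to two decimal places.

VaR (as % loss) = −(μ − z·σ) = −(1.88% − 1.282 × 4.28%) = −(-3.60696%) = 3.60696%

3.61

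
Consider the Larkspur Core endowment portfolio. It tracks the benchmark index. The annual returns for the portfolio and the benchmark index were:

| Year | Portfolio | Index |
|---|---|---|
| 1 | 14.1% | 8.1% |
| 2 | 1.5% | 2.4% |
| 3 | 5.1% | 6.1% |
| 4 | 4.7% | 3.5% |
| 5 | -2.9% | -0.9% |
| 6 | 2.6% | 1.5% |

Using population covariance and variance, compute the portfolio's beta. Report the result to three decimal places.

r̄p = 4.1833%,  r̄m = 3.4500%
Cov = Σ(rp − r̄p)(rm − r̄m) / 6 = 14.2142
Var(rm) = Σ(rm − r̄m)² / 6 = 8.7458
β = Cov / Var = 14.2142 / 8.7458 = 1.6253

1.625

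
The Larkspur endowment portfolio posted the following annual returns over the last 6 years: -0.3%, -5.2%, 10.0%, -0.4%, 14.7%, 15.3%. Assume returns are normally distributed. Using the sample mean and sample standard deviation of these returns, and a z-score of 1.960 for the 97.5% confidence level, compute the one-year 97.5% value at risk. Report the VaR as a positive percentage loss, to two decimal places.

r̄ = (-0.3 − 5.2 + 10 − 0.4 + 14.7 + 15.3) / 6 = 5.6833%
Sample σ = √[Σ(r − r̄)² / 5] = √[383.6683 / 5] = √76.7337 = 8.7598%
VaR = −(r̄ − z·σ) = −(5.6833 − 1.960 × 8.7598) = −(-11.4859) = 11.4859%

11.49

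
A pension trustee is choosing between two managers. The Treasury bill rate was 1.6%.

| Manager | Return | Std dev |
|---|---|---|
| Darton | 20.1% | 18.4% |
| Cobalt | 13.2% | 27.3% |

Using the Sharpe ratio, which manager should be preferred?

Darton

Darton: Sharpe ratio = (20.1% − 1.6%) / 18.4% = 1.005
Cobalt: Sharpe ratio = (13.2% − 1.6%) / 27.3% = 0.425
Highest: Darton (1.005).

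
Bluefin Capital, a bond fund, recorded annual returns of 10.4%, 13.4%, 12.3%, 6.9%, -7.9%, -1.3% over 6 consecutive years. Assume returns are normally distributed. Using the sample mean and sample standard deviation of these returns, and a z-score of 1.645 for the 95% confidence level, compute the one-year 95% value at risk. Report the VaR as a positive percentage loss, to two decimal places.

8.33

Mean return r̄ = 33.80 / 6 = 5.6333%
Σ(r − r̄)² = (10.4 − 5.6333)² + (13.4 − 5.6333)² + (12.3 − 5.6333)² + … = 360.3133
σ = √[360.3133 / 5] = 8.4890%
VaR = −(r̄ − z·σ) = −(5.6333 − 1.645 × 8.4890) = −(-8.3311) = 8.3311%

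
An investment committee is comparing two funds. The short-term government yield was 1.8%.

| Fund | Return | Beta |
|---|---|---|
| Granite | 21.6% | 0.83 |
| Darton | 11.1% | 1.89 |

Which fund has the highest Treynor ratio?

Granite

Granite: Treynor = (21.6% − 1.8%) / 0.83 = 23.855
Darton: Treynor = (11.1% − 1.8%) / 1.89 = 4.921
Highest: Granite (23.855).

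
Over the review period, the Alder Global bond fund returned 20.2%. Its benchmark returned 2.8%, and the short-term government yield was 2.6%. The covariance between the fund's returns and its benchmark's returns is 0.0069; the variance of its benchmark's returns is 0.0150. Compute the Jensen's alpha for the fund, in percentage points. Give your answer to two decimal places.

17.51

β = Cov / Var = 0.0069 / 0.0150 = 0.4600
E[R] = Rf + β(Rm − Rf) = 2.6% + 0.4600 × (2.8% − 2.6%) = 2.6920%
α = Rp − E[R] = 20.2% − 2.6920% = 17.5080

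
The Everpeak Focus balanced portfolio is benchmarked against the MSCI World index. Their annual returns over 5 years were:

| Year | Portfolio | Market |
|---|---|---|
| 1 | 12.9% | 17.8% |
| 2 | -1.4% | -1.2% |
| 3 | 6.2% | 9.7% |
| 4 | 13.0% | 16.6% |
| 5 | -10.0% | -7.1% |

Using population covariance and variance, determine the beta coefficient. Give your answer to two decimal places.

r̄p = 4.1400%,  r̄m = 7.1600%
Cov = Σ(rp − r̄p)(rm − r̄m) / 5 = 86.0056
Var(rm) = Σ(rm − r̄m)² / 5 = 96.4024
β = Cov / Var = 86.0056 / 96.4024 = 0.8922

0.89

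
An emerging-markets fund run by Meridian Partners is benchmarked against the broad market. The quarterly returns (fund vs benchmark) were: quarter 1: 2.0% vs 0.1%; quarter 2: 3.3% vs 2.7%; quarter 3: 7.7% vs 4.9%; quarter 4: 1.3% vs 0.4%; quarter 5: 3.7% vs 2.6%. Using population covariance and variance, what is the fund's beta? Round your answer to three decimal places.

r̄p = 3.6000%,  r̄m = 2.1400%
Cov = Σ(rp − r̄p)(rm − r̄m) / 5 = 3.6920
Var(rm) = Σ(rm − r̄m)² / 5 = 3.0664
β = Cov / Var = 3.6920 / 3.0664 = 1.2040

1.204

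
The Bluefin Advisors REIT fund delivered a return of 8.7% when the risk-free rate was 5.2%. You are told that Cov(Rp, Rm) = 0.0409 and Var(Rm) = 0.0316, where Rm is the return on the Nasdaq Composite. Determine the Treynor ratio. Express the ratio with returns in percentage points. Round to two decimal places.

2.70

β = Cov / Var = 0.0409 / 0.0316 = 1.2943
Treynor = (Rp − Rf) / β = (8.7% − 5.2%) / 1.2943 = 3.50 / 1.2943 = 2.7042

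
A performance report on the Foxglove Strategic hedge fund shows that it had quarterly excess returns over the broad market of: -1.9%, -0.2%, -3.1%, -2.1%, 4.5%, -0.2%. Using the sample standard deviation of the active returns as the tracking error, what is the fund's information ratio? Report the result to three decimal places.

r̄ = (-1.9 − 0.2 − 3.1 − 2.1 + 4.5 − 0.2) / 6 = -0.5000%
Σ(r − r̄)² = (-1.9 − (-0.5000))² + (-0.2 − (-0.5000))² + … = 36.4600
sample σ = √(36.4600 / 5) = √7.2920 = 2.7004%
IR = r̄ / tracking error = -0.5000 / 2.7004 = -0.1852

-0.185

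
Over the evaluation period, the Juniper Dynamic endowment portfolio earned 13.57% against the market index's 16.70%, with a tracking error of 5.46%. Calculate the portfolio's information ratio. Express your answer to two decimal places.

-0.57

IR = (Rp − Rb) / TE = (13.57% − 16.70%) / 5.46% = -3.13% / 5.46% = -0.5733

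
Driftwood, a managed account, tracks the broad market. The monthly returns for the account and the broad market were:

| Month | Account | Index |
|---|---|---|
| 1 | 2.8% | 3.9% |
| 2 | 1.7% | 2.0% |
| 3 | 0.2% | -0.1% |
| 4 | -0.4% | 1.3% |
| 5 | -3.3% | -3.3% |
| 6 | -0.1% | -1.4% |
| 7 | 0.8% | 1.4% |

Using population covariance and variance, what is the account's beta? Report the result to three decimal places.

0.743

r̄p = 0.2429%,  r̄m = 0.5429%
Cov = Σ(rp − r̄p)(rm − r̄m) / 7 = 3.5724
Var(rm) = Σ(rm − r̄m)² / 7 = 4.8082
β = Cov / Var = 3.5724 / 4.8082 = 0.7430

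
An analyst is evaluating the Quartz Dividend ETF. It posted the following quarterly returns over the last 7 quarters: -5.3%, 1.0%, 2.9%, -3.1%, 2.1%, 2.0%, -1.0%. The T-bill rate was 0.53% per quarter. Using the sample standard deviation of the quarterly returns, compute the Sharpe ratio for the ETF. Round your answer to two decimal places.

Mean return r̄ = -1.40 / 7 = -0.2000%
Sample std dev = √[56.2400 / 6] = 3.0616%
Sharpe = (r̄ − rf) / σ = (-0.2000 − 0.53) / 3.0616 = -0.7300 / 3.0616 = -0.2384

-0.24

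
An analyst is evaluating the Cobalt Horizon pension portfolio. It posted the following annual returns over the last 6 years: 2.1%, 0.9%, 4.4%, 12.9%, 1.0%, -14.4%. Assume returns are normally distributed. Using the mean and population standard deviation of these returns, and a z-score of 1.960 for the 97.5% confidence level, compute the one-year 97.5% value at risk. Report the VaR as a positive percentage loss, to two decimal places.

r̄ = (2.1 + 0.9 + 4.4 + 12.9 + 1 − 14.4) / 6 = 6.90 / 6 = 1.1500%
Population σ = √[Σ(r − r̄)² / 6] = √[391.4150 / 6] = √65.2358 = 8.0769%
VaR = −(r̄ − z·σ) = −(1.1500 − 1.960 × 8.0769) = −(-14.6807) = 14.6807%

14.68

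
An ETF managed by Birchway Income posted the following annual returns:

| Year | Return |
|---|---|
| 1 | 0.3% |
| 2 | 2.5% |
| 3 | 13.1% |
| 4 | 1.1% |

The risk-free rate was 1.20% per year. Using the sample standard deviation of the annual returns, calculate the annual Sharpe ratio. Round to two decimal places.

0.51

μ = (0.3 + 2.5 + 13.1 + 1.1) / 4 = 4.2500%
Σ(r − μ)² = (0.3 − 4.2500)² + (2.5 − 4.2500)² + … = 106.9100
sample σ = √(106.9100 / 3) = √35.6367 = 5.9696%
Sharpe = (μ − rf) / σ = (4.2500 − 1.2) / 5.9696 = 3.0500 / 5.9696 = 0.5109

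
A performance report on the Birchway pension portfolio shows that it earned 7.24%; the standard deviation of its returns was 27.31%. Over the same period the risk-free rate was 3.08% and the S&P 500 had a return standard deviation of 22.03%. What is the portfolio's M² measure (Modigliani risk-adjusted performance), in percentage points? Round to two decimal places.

Sharpe = (Rp − Rf) / σp = (7.24% − 3.08%) / 27.31% = 0.1523
M² = Rf + Sharpe × σm = 3.08% + 0.1523 × 22.03% = 6.4352%

6.44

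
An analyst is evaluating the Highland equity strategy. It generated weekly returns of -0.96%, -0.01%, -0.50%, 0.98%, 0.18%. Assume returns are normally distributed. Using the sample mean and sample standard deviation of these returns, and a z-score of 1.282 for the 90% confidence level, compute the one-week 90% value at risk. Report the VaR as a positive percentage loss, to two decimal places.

Mean return r̄ = -0.310 / 5 = -0.0620%
Sample σ = √[Σ(r − r̄)² / 4] = √[2.1453 / 4] = √0.5363 = 0.7323%
VaR = −(r̄ − z·σ) = −(-0.0620 − 1.282 × 0.7323) = −(-1.0008) = 1.0008%

1.00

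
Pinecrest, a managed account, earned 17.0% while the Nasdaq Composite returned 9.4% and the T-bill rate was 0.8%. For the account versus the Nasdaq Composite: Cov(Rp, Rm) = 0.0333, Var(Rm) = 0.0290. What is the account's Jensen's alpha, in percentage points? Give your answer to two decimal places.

6.32

β = Cov / Var = 0.0333 / 0.0290 = 1.1483
E[R] = Rf + β(Rm − Rf) = 0.8% + 1.1483 × (9.4% − 0.8%) = 10.6754%
α = Rp − E[R] = 17.0% − 10.6754% = 6.3246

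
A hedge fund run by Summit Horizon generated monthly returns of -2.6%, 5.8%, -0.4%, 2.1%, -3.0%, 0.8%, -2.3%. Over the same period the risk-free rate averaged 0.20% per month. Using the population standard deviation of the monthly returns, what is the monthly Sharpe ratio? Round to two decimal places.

-0.05

r̄ = (-2.6 + 5.8 − 0.4 + 2.1 − 3 + 0.8 − 2.3) / 7 = 0.40 / 7 = 0.0571%
Population σ = √[Σ(r − r̄)² / 7] = √[59.8771 / 7] = √8.5539 = 2.9247%
Sharpe = (r̄ − rf) / σ = (0.0571 − 0.2) / 2.9247 = -0.1429 / 2.9247 = -0.0489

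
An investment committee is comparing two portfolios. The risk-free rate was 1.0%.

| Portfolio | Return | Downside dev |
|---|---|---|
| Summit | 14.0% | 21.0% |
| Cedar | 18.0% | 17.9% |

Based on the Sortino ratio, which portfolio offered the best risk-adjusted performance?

Cedar

Summit: Sortino ratio = (14.0% − 1.0%) / 21.0% = 0.619
Cedar: Sortino ratio = (18.0% − 1.0%) / 17.9% = 0.950
Highest: Cedar (0.950).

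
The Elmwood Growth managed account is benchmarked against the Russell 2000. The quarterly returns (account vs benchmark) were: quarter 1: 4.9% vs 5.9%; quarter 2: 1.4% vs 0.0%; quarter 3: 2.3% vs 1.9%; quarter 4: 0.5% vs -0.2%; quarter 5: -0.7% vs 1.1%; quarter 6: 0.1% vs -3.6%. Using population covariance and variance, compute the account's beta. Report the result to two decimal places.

0.51

r̄p = 1.4167%,  r̄m = 0.8500%
Cov = Σ(rp − r̄p)(rm − r̄m) / 6 = 4.1375
Var(rm) = Σ(rm − r̄m)² / 6 = 8.0492
β = Cov / Var = 4.1375 / 8.0492 = 0.5140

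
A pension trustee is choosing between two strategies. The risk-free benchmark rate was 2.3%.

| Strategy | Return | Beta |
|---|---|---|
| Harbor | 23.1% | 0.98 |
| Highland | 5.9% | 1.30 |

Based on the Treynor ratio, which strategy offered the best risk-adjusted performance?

Harbor

Harbor: Treynor = (23.1% − 2.3%) / 0.98 = 21.224
Highland: Treynor = (5.9% − 2.3%) / 1.30 = 2.769
Highest: Harbor (21.224).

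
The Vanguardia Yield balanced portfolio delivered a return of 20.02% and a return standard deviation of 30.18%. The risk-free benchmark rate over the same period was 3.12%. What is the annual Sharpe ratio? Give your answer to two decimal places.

0.56

Sharpe = (Rp − Rf) / σp = (20.02% − 3.12%) / 30.18% = 16.90% / 30.18% = 0.5600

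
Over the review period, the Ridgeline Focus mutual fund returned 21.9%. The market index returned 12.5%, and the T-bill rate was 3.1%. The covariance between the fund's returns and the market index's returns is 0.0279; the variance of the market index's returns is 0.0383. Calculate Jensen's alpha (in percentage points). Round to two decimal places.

11.95

β = Cov / Var = 0.0279 / 0.0383 = 0.7285
E[R] = Rf + β(Rm − Rf) = 3.1% + 0.7285 × (12.5% − 3.1%) = 9.9479%
α = Rp − E[R] = 21.9% − 9.9479% = 11.9521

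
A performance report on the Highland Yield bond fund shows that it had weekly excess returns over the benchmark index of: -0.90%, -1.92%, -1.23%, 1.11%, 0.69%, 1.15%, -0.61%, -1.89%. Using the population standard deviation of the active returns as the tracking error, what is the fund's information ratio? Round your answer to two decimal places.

r̄ = (-0.9 − 1.92 − 1.23 + 1.11 + 0.69 + 1.15 − 0.61 − 1.89) / 8 = -0.4500%
Σ(r − r̄)² = 11.3642; population σ = √(11.3642/8) = 1.1919%
IR = r̄ / tracking error = -0.4500 / 1.1919 = -0.3775

-0.38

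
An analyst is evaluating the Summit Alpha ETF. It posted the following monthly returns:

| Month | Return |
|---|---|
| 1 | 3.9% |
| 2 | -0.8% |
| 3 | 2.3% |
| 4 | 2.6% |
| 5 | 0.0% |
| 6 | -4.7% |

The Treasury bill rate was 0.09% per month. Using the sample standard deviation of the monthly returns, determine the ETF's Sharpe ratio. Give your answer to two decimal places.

μ = (3.9 − 0.8 + 2.3 + 2.6 + 0 − 4.7) / 6 = 3.30 / 6 = 0.5500%
Σ(r − μ)² = (3.9 − 0.5500)² + (-0.8 − 0.5500)² + … = 48.1750
σ = √[48.1750 / 5] = 3.1040%
Sharpe = (μ − rf) / σ = (0.5500 − 0.09) / 3.1040 = 0.4600 / 3.1040 = 0.1482

0.15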